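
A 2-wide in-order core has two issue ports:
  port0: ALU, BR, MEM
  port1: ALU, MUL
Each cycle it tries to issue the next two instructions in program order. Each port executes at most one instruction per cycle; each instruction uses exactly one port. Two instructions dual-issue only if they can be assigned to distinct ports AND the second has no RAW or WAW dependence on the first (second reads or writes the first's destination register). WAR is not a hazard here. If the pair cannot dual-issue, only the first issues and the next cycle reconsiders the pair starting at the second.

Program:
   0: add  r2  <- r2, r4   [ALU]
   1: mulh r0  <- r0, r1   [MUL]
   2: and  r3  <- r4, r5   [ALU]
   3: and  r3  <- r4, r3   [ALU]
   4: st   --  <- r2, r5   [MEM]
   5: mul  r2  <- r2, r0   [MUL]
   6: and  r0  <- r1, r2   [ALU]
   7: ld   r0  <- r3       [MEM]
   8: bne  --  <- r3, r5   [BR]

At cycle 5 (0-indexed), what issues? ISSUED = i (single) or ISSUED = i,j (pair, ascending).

t=0 i0&i1:add.ALU;mulh.MUL ; pair
t=1 i2:and.ALU ; RAW+WAW r3
t=2 i3&i4:and.ALU;st.MEM ; pair
t=3 i5:mul.MUL ; RAW r2
t=4 i6:and.ALU ; WAW r0
t=5 i7:ld.MEM ; no-port MEM/BR
t=6 i8:bne.BR ; tail

ISSUED = 7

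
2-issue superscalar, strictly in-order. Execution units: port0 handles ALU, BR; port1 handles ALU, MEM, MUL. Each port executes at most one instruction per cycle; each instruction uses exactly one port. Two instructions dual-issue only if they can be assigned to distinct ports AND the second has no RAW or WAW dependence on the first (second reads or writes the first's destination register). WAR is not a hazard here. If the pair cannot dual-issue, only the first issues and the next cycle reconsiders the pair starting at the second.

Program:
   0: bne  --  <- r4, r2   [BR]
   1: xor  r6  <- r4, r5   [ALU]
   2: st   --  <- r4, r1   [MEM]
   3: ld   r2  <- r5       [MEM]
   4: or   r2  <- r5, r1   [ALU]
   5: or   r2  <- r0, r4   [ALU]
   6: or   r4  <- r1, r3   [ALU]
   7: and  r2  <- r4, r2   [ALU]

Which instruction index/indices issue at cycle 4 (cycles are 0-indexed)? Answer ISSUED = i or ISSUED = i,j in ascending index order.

ISSUED = 5,6

#0 head=0: bne xor i0/i1 2-wide
#1 head=2: st i2 no-port MEM/MEM
#2 head=3: ld i3 WAW r2
#3 head=4: or i4 WAW r2
#4 head=5: or or i5/i6 2-wide
#5 head=7: and i7 tail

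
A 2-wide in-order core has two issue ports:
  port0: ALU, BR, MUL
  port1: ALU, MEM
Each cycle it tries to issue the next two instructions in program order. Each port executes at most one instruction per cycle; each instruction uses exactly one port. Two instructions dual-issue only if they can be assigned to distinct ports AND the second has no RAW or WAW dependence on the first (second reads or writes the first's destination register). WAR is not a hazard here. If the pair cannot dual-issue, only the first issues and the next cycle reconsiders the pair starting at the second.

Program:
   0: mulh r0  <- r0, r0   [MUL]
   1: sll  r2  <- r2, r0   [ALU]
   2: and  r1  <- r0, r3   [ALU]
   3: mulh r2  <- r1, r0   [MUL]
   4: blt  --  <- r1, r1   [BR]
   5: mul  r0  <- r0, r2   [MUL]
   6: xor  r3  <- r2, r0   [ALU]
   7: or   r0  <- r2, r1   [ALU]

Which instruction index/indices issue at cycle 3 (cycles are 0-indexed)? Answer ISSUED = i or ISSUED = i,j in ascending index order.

  cy0 -> i0 (mulh) RAW r0
  cy1 -> i1/i2 (sll+and) dual
  cy2 -> i3 (mulh) no-port MUL/BR
  cy3 -> i4 (blt) no-port BR/MUL
  cy4 -> i5 (mul) RAW r0
  cy5 -> i6/i7 (xor+or) dual

ISSUED = 4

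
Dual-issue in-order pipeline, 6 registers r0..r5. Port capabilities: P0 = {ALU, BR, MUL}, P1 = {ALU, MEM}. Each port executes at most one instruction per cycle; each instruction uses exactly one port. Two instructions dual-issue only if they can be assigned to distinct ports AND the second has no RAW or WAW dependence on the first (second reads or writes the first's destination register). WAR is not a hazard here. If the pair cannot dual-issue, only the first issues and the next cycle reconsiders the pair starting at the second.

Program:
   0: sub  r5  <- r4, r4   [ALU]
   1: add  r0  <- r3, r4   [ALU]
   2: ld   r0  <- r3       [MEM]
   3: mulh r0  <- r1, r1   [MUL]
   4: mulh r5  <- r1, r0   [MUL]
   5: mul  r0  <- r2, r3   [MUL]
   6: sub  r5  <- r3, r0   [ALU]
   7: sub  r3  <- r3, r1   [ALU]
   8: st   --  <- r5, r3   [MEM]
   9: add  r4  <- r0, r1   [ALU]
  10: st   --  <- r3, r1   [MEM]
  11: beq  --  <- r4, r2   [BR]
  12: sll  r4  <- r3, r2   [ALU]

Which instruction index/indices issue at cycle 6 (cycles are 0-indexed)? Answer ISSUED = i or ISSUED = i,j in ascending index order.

t=0 i0&i1:sub add ; pair
t=1 i2:ld ; WAW r0
t=2 i3:mulh ; no-port MUL/MUL
t=3 i4:mulh ; no-port MUL/MUL
t=4 i5:mul ; RAW r0
t=5 i6&i7:sub sub ; pair
t=6 i8&i9:st add ; pair
t=7 i10&i11:st beq ; pair
t=8 i12:sll ; tail

ISSUED = 8,9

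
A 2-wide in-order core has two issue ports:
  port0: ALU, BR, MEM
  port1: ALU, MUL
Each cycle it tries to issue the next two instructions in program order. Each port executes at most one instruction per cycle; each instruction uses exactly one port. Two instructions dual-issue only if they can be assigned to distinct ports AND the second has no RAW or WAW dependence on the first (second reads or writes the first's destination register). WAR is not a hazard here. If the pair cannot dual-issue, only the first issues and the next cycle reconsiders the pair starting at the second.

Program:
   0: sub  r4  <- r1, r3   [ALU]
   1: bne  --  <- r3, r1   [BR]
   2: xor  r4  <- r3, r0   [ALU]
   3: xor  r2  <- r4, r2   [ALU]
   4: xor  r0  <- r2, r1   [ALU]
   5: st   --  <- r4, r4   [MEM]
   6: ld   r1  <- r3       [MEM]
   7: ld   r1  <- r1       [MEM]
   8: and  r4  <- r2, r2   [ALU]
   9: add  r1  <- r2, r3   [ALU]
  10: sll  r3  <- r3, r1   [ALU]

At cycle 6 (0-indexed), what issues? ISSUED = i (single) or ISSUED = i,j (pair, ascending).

[0] i0&i1  sub.ALU bne.BR  -- pair
[1] i2  xor.ALU  -- RAW r4
[2] i3  xor.ALU  -- RAW r2
[3] i4&i5  xor.ALU st.MEM  -- pair
[4] i6  ld.MEM  -- no-port MEM/MEM
[5] i7&i8  ld.MEM and.ALU  -- pair
[6] i9  add.ALU  -- RAW r1
[7] i10  sll.ALU  -- tail

ISSUED = 9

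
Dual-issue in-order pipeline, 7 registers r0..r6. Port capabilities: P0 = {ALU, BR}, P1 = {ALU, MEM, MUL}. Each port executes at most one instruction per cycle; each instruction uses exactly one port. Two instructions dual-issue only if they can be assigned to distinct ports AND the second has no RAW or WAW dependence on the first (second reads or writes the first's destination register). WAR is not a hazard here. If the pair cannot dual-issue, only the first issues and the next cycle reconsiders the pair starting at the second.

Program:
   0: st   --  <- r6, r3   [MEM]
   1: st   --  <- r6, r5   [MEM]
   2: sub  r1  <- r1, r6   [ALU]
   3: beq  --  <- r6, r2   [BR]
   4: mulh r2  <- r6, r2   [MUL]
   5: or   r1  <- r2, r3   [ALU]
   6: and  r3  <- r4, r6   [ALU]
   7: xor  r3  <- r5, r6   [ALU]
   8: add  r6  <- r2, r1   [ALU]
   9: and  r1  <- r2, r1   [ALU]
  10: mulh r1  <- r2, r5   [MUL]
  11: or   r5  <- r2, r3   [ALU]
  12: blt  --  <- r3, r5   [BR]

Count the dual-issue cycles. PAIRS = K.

#0 head=0: st.MEM i0 no-port MEM/MEM
#1 head=1: st.MEM/sub.ALU i1,i2 dual
#2 head=3: beq.BR/mulh.MUL i3,i4 dual
#3 head=5: or.ALU/and.ALU i5,i6 dual
#4 head=7: xor.ALU/add.ALU i7,i8 dual
#5 head=9: and.ALU i9 WAW r1
#6 head=10: mulh.MUL/or.ALU i10,i11 dual
#7 head=12: blt.BR i12 tail

PAIRS = 5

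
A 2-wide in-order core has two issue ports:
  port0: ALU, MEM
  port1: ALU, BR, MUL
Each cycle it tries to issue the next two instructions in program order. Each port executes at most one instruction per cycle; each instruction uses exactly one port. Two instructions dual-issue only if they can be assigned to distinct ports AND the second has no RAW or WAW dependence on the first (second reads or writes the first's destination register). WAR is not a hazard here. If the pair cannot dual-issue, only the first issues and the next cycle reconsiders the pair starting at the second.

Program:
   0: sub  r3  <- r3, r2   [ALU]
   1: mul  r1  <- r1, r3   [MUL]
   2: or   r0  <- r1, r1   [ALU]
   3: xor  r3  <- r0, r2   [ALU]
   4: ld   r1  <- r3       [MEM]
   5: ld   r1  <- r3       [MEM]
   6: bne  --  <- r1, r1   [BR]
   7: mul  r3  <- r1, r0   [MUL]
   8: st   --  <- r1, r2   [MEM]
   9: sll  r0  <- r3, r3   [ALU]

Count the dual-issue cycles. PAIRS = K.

t=0 i0:sub ; RAW r3
t=1 i1:mul ; RAW r1
t=2 i2:or ; RAW r0
t=3 i3:xor ; RAW r3
t=4 i4:ld ; no-port MEM/MEM
t=5 i5:ld ; RAW r1
t=6 i6:bne ; no-port BR/MUL
t=7 i7/i8:mul+st ; 2-wide
t=8 i9:sll ; tail

PAIRS = 1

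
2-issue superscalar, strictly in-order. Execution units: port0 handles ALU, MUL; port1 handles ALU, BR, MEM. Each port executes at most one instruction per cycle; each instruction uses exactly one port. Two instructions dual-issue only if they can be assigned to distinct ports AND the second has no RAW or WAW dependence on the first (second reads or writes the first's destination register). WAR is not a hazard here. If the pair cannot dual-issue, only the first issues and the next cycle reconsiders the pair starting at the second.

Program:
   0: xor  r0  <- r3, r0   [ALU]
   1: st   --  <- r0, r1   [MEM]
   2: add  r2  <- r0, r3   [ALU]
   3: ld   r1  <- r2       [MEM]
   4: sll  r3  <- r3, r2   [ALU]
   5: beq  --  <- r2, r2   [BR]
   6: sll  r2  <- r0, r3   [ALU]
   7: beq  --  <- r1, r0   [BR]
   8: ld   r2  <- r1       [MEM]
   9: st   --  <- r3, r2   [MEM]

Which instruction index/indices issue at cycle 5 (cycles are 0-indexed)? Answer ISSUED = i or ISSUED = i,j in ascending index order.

ISSUED = 8

#0 head=0: xor.ALU i0 RAW r0
#1 head=1: st.MEM/add.ALU i1,i2 2-wide
#2 head=3: ld.MEM/sll.ALU i3,i4 2-wide
#3 head=5: beq.BR/sll.ALU i5,i6 2-wide
#4 head=7: beq.BR i7 no-port BR/MEM
#5 head=8: ld.MEM i8 no-port MEM/MEM
#6 head=9: st.MEM i9 tail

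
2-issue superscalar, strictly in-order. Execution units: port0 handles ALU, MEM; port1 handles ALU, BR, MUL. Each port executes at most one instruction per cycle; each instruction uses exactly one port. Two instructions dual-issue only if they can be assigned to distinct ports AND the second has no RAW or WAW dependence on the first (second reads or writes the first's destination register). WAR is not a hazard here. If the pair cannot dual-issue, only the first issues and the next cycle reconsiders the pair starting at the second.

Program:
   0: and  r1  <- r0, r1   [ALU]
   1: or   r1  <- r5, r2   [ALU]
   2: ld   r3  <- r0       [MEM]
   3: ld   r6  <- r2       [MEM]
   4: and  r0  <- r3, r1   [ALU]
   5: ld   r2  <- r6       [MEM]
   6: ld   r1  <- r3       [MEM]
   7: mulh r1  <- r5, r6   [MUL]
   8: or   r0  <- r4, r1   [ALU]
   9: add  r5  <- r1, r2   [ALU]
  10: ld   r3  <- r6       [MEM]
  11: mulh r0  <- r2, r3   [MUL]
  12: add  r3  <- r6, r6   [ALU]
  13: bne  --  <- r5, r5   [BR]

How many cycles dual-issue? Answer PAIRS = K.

PAIRS = 4

c0: i0 and  WAW r1
c1: i1+i2 or ld  pair
c2: i3+i4 ld and  pair
c3: i5 ld  no-port MEM/MEM
c4: i6 ld  WAW r1
c5: i7 mulh  RAW r1
c6: i8+i9 or add  pair
c7: i10 ld  RAW r3
c8: i11+i12 mulh add  pair
c9: i13 bne  tail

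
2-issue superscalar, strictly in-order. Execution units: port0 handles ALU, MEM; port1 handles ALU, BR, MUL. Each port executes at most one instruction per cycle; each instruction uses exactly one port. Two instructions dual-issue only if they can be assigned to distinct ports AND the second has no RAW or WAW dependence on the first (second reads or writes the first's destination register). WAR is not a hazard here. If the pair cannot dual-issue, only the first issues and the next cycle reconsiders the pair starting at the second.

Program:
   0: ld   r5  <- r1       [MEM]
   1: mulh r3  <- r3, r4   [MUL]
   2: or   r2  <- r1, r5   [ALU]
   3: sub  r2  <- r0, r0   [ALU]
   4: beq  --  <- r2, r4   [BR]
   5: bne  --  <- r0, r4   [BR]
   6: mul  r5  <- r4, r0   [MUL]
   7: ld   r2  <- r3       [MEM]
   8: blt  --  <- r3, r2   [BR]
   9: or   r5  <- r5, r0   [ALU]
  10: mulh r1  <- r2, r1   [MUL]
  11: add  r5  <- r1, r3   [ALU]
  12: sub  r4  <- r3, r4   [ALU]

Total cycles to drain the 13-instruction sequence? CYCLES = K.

[0] i0+i1  ld;mulh  -- dual
[1] i2  or  -- WAW r2
[2] i3  sub  -- RAW r2
[3] i4  beq  -- no-port BR/BR
[4] i5  bne  -- no-port BR/MUL
[5] i6+i7  mul;ld  -- dual
[6] i8+i9  blt;or  -- dual
[7] i10  mulh  -- RAW r1
[8] i11+i12  add;sub  -- dual

CYCLES = 9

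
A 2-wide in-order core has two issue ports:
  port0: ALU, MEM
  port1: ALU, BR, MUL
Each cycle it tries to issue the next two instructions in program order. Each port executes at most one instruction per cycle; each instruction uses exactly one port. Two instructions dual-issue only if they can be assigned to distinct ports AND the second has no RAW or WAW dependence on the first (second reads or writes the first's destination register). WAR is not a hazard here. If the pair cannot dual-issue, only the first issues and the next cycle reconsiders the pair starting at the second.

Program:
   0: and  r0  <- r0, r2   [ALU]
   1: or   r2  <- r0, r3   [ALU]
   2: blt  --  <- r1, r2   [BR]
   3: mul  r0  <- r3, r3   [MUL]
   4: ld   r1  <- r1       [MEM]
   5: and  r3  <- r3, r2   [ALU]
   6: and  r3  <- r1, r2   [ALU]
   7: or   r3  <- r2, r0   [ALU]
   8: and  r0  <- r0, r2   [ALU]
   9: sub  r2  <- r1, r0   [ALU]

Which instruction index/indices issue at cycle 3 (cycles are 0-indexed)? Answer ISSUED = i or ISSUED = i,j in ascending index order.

c0: i0 and  RAW r0
c1: i1 or  RAW r2
c2: i2 blt  no-port BR/MUL
c3: i3,i4 mul/ld  dual
c4: i5 and  WAW r3
c5: i6 and  WAW r3
c6: i7,i8 or/and  dual
c7: i9 sub  tail

ISSUED = 3,4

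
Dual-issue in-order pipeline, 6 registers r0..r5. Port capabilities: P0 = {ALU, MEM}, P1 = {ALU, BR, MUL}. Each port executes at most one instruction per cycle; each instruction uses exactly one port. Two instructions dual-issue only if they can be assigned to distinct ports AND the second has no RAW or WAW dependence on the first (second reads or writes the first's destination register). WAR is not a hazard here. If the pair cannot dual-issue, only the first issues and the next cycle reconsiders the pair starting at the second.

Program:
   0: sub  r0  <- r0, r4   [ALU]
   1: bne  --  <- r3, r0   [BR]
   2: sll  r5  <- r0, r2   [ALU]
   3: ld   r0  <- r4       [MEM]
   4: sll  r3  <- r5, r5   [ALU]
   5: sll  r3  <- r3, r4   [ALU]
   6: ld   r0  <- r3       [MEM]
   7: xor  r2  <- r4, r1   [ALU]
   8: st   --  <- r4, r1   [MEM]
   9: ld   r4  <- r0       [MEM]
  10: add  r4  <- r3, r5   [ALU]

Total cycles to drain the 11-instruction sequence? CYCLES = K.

#0 head=0: sub.ALU i0 RAW r0
#1 head=1: bne.BR;sll.ALU i1/i2 2-wide
#2 head=3: ld.MEM;sll.ALU i3/i4 2-wide
#3 head=5: sll.ALU i5 RAW r3
#4 head=6: ld.MEM;xor.ALU i6/i7 2-wide
#5 head=8: st.MEM i8 no-port MEM/MEM
#6 head=9: ld.MEM i9 WAW r4
#7 head=10: add.ALU i10 tail

CYCLES = 8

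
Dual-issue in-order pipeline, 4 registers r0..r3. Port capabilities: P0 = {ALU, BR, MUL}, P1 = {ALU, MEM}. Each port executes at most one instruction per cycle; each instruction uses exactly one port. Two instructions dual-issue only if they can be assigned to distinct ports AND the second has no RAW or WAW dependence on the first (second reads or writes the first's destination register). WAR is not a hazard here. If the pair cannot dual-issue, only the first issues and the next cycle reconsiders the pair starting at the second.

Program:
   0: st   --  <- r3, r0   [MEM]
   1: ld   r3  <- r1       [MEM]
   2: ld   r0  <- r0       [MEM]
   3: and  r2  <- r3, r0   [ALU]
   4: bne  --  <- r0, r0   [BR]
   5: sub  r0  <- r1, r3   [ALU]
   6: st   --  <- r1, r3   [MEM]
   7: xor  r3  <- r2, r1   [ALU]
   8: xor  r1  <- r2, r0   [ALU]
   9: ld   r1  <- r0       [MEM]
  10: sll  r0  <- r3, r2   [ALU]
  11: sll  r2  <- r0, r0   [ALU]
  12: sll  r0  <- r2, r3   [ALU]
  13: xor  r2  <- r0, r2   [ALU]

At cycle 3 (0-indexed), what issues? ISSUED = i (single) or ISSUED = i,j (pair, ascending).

0. st @i0  | no-port MEM/MEM
1. ld @i1  | no-port MEM/MEM
2. ld @i2  | RAW r0
3. and;bne @i3+i4  | pair
4. sub;st @i5+i6  | pair
5. xor;xor @i7+i8  | pair
6. ld;sll @i9+i10  | pair
7. sll @i11  | RAW r2
8. sll @i12  | RAW r0
9. xor @i13  | tail

ISSUED = 3,4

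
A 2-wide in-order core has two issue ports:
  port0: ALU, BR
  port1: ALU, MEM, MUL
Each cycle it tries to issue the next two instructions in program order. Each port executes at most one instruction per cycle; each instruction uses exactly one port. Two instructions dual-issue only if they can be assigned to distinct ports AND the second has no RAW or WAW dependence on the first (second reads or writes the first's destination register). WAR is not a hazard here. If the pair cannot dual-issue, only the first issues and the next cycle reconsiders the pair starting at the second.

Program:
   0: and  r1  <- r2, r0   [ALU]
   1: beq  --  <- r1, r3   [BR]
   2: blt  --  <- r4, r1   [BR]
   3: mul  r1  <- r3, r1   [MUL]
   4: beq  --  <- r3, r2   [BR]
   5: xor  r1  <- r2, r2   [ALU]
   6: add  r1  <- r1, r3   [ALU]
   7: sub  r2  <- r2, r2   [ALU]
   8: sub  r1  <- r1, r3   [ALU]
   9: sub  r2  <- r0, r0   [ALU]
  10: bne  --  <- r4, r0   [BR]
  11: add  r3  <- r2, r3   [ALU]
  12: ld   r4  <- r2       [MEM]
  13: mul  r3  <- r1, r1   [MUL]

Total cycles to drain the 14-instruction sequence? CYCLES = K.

CYCLES = 9

c0: i0 and.ALU  RAW r1
c1: i1 beq.BR  no-port BR/BR
c2: i2,i3 blt.BR+mul.MUL  dual
c3: i4,i5 beq.BR+xor.ALU  dual
c4: i6,i7 add.ALU+sub.ALU  dual
c5: i8,i9 sub.ALU+sub.ALU  dual
c6: i10,i11 bne.BR+add.ALU  dual
c7: i12 ld.MEM  no-port MEM/MUL
c8: i13 mul.MUL  tail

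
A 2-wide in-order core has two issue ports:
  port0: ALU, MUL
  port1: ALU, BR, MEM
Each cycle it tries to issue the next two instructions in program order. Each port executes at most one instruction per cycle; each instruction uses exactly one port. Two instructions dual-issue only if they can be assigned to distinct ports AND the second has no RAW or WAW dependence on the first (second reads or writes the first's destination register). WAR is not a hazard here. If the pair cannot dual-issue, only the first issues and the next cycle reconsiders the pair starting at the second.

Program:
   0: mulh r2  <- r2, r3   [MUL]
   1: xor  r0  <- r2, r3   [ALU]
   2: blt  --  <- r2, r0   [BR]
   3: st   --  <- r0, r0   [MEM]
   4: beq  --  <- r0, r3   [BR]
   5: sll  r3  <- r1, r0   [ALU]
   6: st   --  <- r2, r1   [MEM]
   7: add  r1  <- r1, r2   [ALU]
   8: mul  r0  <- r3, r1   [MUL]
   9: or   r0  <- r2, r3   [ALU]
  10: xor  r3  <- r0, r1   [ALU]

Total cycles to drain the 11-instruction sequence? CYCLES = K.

CYCLES = 9

[0] i0  mulh  -- RAW r2
[1] i1  xor  -- RAW r0
[2] i2  blt  -- no-port BR/MEM
[3] i3  st  -- no-port MEM/BR
[4] i4+i5  beq sll  -- pair
[5] i6+i7  st add  -- pair
[6] i8  mul  -- WAW r0
[7] i9  or  -- RAW r0
[8] i10  xor  -- tail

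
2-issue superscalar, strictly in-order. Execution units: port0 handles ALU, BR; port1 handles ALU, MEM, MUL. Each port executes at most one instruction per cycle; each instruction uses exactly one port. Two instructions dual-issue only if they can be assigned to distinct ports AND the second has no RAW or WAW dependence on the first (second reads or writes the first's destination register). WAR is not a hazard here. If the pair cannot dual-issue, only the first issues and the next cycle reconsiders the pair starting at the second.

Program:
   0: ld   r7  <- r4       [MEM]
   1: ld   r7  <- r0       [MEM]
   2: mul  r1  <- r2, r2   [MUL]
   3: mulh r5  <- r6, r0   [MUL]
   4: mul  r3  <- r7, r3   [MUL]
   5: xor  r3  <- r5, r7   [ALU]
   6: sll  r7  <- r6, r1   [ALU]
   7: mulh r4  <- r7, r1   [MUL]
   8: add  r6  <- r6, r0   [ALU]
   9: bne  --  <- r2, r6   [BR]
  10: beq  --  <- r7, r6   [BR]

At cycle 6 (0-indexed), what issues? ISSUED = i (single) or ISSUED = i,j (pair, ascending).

ISSUED = 7,8

0. ld @i0  | no-port MEM/MEM
1. ld @i1  | no-port MEM/MUL
2. mul @i2  | no-port MUL/MUL
3. mulh @i3  | no-port MUL/MUL
4. mul @i4  | WAW r3
5. xor sll @i5&i6  | 2-wide
6. mulh add @i7&i8  | 2-wide
7. bne @i9  | no-port BR/BR
8. beq @i10  | tail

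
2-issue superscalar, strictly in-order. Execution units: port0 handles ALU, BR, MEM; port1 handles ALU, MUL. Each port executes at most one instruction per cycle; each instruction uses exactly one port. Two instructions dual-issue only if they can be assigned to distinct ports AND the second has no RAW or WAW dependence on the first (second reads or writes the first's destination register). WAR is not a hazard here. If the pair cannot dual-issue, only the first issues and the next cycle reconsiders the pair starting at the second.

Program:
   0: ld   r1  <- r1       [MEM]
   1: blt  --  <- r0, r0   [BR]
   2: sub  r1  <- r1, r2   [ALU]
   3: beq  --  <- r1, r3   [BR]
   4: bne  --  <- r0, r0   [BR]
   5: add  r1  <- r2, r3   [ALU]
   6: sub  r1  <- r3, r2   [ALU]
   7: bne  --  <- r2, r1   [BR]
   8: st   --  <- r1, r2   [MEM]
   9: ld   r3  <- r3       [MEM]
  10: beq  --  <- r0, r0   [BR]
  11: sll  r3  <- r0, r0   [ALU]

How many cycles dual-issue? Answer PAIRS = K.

PAIRS = 3

t=0 i0:ld ; no-port MEM/BR
t=1 i1,i2:blt+sub ; dual
t=2 i3:beq ; no-port BR/BR
t=3 i4,i5:bne+add ; dual
t=4 i6:sub ; RAW r1
t=5 i7:bne ; no-port BR/MEM
t=6 i8:st ; no-port MEM/MEM
t=7 i9:ld ; no-port MEM/BR
t=8 i10,i11:beq+sll ; dual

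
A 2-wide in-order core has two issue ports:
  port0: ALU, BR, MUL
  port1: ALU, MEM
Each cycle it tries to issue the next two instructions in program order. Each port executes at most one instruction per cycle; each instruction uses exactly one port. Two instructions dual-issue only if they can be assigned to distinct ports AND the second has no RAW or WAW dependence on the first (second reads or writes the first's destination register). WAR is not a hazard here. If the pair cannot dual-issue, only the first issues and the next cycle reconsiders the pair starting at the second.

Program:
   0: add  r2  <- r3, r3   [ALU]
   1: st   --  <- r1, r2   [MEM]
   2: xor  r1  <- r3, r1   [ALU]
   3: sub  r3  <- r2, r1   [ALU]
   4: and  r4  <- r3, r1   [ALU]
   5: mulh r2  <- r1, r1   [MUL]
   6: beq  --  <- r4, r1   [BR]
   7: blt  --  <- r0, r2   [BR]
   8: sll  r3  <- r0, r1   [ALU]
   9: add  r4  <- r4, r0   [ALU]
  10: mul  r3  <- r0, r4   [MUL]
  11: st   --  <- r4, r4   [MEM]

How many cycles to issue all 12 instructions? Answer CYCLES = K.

[0] i0  add  -- RAW r2
[1] i1,i2  st+xor  -- pair
[2] i3  sub  -- RAW r3
[3] i4,i5  and+mulh  -- pair
[4] i6  beq  -- no-port BR/BR
[5] i7,i8  blt+sll  -- pair
[6] i9  add  -- RAW r4
[7] i10,i11  mul+st  -- pair

CYCLES = 8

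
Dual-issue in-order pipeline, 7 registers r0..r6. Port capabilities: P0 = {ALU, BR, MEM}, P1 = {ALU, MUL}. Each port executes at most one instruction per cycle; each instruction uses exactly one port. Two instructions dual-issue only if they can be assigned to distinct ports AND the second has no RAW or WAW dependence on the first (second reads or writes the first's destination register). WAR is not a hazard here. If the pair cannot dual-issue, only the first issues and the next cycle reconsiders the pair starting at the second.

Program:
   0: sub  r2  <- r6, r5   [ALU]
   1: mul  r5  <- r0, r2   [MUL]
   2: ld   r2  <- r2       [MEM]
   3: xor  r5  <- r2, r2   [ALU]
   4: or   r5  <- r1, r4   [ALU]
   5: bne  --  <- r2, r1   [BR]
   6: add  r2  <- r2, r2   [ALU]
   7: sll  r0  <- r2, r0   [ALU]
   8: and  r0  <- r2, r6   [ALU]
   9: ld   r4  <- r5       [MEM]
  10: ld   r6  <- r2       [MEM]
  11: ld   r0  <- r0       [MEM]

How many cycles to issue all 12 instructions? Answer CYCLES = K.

t=0 i0:sub ; RAW r2
t=1 i1+i2:mul;ld ; pair
t=2 i3:xor ; WAW r5
t=3 i4+i5:or;bne ; pair
t=4 i6:add ; RAW r2
t=5 i7:sll ; WAW r0
t=6 i8+i9:and;ld ; pair
t=7 i10:ld ; no-port MEM/MEM
t=8 i11:ld ; tail

CYCLES = 9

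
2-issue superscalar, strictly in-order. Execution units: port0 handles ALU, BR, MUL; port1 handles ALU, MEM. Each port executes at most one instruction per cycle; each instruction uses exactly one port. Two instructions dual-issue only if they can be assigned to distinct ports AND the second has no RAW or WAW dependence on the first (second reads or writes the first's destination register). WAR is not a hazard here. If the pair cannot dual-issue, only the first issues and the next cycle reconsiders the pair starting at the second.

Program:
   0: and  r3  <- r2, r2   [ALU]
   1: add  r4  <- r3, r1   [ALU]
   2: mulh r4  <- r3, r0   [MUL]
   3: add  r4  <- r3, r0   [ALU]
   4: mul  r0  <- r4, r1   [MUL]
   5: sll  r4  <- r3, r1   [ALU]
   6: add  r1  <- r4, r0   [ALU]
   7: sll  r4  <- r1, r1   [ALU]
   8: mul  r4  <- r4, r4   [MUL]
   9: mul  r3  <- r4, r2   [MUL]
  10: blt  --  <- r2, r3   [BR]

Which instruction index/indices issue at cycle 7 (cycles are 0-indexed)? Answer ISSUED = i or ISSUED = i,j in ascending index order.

t=0 i0:and ; RAW r3
t=1 i1:add ; WAW r4
t=2 i2:mulh ; WAW r4
t=3 i3:add ; RAW r4
t=4 i4/i5:mul/sll ; dual
t=5 i6:add ; RAW r1
t=6 i7:sll ; RAW+WAW r4
t=7 i8:mul ; no-port MUL/MUL
t=8 i9:mul ; no-port MUL/BR
t=9 i10:blt ; tail

ISSUED = 8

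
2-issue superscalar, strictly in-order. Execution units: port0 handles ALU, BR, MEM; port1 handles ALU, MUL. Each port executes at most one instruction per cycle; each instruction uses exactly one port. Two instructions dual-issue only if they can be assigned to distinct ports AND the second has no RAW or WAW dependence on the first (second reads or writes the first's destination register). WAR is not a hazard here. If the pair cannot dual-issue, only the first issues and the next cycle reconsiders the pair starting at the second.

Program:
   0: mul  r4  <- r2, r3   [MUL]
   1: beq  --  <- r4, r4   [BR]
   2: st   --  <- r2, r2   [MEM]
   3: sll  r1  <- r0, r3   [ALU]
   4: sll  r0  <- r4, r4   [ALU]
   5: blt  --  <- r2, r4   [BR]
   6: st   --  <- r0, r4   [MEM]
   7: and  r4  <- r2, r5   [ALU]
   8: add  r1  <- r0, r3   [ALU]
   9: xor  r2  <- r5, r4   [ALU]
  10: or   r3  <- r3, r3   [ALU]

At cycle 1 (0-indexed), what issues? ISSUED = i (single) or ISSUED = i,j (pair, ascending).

ISSUED = 1

  cy0 -> i0 (mul) RAW r4
  cy1 -> i1 (beq) no-port BR/MEM
  cy2 -> i2/i3 (st/sll) 2-wide
  cy3 -> i4/i5 (sll/blt) 2-wide
  cy4 -> i6/i7 (st/and) 2-wide
  cy5 -> i8/i9 (add/xor) 2-wide
  cy6 -> i10 (or) tail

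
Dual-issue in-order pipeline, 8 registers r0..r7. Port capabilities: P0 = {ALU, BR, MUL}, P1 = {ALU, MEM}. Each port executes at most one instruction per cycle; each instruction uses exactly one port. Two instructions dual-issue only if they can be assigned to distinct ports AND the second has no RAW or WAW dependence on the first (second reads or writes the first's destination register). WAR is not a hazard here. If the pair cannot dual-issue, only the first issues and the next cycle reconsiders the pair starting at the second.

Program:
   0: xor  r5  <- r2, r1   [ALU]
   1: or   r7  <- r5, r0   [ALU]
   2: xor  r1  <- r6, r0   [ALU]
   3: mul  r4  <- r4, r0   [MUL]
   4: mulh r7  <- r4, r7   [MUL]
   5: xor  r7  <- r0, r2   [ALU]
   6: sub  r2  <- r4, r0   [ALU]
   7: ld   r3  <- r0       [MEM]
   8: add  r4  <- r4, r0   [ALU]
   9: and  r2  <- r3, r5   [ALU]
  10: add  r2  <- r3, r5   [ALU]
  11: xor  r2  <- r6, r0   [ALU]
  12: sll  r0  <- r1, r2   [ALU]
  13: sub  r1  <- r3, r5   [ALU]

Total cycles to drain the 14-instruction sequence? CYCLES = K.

t=0 i0:xor ; RAW r5
t=1 i1/i2:or+xor ; dual
t=2 i3:mul ; no-port MUL/MUL
t=3 i4:mulh ; WAW r7
t=4 i5/i6:xor+sub ; dual
t=5 i7/i8:ld+add ; dual
t=6 i9:and ; WAW r2
t=7 i10:add ; WAW r2
t=8 i11:xor ; RAW r2
t=9 i12/i13:sll+sub ; dual

CYCLES = 10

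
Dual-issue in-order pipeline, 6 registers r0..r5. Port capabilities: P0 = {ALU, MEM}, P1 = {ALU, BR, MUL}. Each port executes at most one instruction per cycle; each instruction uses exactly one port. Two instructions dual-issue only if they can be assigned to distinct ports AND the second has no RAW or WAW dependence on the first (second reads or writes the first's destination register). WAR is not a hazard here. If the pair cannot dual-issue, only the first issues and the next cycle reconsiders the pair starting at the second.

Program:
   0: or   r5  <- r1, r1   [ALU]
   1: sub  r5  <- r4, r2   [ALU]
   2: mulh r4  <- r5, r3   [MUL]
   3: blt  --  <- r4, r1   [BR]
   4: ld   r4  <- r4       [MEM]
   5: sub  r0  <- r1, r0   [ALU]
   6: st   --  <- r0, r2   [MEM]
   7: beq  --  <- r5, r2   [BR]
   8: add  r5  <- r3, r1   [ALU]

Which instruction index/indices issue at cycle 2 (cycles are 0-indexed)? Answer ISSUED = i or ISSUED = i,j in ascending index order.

ISSUED = 2

c0: i0 or.ALU  WAW r5
c1: i1 sub.ALU  RAW r5
c2: i2 mulh.MUL  no-port MUL/BR
c3: i3,i4 blt.BR ld.MEM  2-wide
c4: i5 sub.ALU  RAW r0
c5: i6,i7 st.MEM beq.BR  2-wide
c6: i8 add.ALU  tail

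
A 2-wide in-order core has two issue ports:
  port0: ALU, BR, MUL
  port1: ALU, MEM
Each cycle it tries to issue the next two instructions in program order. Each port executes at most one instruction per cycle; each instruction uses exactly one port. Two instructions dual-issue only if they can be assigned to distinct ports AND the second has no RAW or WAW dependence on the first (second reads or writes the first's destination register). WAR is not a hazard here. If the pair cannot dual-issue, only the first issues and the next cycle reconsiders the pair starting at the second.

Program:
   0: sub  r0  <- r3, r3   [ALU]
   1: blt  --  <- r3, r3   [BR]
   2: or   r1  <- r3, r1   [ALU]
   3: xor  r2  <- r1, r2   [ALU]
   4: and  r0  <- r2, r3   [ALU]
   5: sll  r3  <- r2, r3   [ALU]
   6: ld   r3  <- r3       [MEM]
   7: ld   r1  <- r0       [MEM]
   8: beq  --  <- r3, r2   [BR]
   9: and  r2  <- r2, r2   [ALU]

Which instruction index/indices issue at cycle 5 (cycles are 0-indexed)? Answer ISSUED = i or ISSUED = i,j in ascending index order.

c0: i0&i1 sub/blt  2-wide
c1: i2 or  RAW r1
c2: i3 xor  RAW r2
c3: i4&i5 and/sll  2-wide
c4: i6 ld  no-port MEM/MEM
c5: i7&i8 ld/beq  2-wide
c6: i9 and  tail

ISSUED = 7,8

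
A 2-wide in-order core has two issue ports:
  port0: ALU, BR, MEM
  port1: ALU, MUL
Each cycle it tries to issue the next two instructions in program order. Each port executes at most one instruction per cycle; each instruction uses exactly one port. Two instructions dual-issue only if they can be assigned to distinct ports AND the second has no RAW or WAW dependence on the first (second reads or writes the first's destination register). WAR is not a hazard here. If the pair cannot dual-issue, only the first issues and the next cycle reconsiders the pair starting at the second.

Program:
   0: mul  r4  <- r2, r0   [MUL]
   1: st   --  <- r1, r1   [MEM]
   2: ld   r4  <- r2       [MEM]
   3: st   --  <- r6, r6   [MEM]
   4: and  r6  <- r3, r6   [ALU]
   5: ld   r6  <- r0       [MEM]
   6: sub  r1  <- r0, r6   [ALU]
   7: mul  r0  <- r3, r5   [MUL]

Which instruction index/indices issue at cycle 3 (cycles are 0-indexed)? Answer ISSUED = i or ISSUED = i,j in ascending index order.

ISSUED = 5

#0 head=0: mul+st i0&i1 2-wide
#1 head=2: ld i2 no-port MEM/MEM
#2 head=3: st+and i3&i4 2-wide
#3 head=5: ld i5 RAW r6
#4 head=6: sub+mul i6&i7 2-wide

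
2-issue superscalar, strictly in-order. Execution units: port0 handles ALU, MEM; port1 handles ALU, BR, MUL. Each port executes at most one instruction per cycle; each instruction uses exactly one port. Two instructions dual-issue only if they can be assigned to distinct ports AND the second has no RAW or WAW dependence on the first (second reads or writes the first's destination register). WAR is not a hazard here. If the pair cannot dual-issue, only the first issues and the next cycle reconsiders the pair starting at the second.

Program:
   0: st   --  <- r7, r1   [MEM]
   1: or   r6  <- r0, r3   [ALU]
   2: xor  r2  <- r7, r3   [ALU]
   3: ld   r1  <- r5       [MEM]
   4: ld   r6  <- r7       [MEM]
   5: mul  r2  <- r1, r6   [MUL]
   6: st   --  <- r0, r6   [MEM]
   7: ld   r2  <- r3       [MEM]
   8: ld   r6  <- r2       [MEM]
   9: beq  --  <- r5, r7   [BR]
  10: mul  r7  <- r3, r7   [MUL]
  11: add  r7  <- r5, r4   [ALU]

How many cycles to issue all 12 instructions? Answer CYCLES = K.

c0: i0+i1 st.MEM/or.ALU  pair
c1: i2+i3 xor.ALU/ld.MEM  pair
c2: i4 ld.MEM  RAW r6
c3: i5+i6 mul.MUL/st.MEM  pair
c4: i7 ld.MEM  no-port MEM/MEM
c5: i8+i9 ld.MEM/beq.BR  pair
c6: i10 mul.MUL  WAW r7
c7: i11 add.ALU  tail

CYCLES = 8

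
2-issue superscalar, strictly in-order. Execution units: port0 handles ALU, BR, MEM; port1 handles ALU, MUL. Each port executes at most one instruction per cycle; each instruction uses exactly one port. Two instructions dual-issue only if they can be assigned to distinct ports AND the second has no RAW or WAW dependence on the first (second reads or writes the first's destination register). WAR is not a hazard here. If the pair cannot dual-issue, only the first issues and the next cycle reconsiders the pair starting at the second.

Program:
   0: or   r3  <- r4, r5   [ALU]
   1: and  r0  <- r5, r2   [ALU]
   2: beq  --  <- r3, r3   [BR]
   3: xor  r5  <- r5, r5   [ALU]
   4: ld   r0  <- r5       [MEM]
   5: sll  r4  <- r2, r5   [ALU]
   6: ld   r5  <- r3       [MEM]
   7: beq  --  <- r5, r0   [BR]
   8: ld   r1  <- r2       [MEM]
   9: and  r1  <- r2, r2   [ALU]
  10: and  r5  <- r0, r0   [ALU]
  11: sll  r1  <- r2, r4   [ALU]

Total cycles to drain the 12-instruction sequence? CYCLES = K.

c0: i0,i1 or.ALU+and.ALU  dual
c1: i2,i3 beq.BR+xor.ALU  dual
c2: i4,i5 ld.MEM+sll.ALU  dual
c3: i6 ld.MEM  no-port MEM/BR
c4: i7 beq.BR  no-port BR/MEM
c5: i8 ld.MEM  WAW r1
c6: i9,i10 and.ALU+and.ALU  dual
c7: i11 sll.ALU  tail

CYCLES = 8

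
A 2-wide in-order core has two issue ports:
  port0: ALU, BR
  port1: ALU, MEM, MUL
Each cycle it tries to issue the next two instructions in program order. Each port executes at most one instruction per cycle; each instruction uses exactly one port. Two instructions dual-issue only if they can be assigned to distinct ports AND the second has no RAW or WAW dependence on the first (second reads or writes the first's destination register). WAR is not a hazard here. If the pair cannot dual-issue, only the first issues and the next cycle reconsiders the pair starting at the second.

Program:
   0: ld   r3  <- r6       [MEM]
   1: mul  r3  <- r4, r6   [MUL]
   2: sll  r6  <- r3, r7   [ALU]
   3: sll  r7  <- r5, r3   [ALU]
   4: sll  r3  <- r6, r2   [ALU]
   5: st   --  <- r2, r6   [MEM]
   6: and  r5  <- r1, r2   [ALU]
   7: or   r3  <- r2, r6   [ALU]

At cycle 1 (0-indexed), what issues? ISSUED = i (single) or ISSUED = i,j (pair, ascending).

0. ld @i0  | no-port MEM/MUL
1. mul @i1  | RAW r3
2. sll sll @i2+i3  | dual
3. sll st @i4+i5  | dual
4. and or @i6+i7  | dual

ISSUED = 1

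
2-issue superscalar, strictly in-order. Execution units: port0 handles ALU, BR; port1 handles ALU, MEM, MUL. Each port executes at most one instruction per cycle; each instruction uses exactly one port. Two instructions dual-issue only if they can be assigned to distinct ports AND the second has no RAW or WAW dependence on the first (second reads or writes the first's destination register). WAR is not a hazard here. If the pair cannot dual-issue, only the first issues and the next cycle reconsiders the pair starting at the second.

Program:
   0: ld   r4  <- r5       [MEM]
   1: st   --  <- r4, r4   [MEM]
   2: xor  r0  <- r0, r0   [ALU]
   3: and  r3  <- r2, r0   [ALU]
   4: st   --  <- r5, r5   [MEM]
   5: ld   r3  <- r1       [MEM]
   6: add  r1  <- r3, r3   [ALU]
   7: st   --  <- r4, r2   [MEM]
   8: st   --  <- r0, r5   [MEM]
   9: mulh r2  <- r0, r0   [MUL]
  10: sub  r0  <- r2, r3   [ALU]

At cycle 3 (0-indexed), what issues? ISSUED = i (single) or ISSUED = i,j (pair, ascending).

ISSUED = 5

t=0 i0:ld ; no-port MEM/MEM
t=1 i1+i2:st;xor ; dual
t=2 i3+i4:and;st ; dual
t=3 i5:ld ; RAW r3
t=4 i6+i7:add;st ; dual
t=5 i8:st ; no-port MEM/MUL
t=6 i9:mulh ; RAW r2
t=7 i10:sub ; tail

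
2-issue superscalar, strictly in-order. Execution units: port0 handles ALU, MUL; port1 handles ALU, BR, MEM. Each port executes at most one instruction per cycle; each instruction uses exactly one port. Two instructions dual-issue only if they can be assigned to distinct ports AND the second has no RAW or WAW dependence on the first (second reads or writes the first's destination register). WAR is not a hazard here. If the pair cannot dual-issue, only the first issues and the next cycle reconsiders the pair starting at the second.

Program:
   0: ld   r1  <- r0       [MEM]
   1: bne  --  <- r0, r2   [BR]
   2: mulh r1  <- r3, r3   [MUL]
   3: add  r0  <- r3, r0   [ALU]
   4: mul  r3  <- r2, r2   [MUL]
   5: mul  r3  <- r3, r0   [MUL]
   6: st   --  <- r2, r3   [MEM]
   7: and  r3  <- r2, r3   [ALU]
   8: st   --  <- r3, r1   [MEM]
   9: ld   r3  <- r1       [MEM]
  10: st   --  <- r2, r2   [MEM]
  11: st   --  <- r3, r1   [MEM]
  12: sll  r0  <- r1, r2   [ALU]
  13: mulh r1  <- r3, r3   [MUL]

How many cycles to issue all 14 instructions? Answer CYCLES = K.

c0: i0 ld.MEM  no-port MEM/BR
c1: i1/i2 bne.BR+mulh.MUL  pair
c2: i3/i4 add.ALU+mul.MUL  pair
c3: i5 mul.MUL  RAW r3
c4: i6/i7 st.MEM+and.ALU  pair
c5: i8 st.MEM  no-port MEM/MEM
c6: i9 ld.MEM  no-port MEM/MEM
c7: i10 st.MEM  no-port MEM/MEM
c8: i11/i12 st.MEM+sll.ALU  pair
c9: i13 mulh.MUL  tail

CYCLES = 10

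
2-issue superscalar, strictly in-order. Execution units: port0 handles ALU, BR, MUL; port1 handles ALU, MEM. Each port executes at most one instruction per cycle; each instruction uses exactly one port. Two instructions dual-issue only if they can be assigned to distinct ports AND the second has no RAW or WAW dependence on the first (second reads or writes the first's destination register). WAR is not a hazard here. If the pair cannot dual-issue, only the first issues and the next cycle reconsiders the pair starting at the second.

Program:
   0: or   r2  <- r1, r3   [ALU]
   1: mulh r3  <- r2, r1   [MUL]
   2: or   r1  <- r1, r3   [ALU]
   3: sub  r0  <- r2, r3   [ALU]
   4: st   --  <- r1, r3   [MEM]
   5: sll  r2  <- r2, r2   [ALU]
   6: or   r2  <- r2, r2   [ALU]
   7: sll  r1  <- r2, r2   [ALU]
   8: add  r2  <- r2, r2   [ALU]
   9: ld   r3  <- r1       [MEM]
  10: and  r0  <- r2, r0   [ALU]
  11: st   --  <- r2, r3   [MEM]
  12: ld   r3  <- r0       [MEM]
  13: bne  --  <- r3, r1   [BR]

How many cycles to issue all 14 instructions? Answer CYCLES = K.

0. or.ALU @i0  | RAW r2
1. mulh.MUL @i1  | RAW r3
2. or.ALU+sub.ALU @i2&i3  | pair
3. st.MEM+sll.ALU @i4&i5  | pair
4. or.ALU @i6  | RAW r2
5. sll.ALU+add.ALU @i7&i8  | pair
6. ld.MEM+and.ALU @i9&i10  | pair
7. st.MEM @i11  | no-port MEM/MEM
8. ld.MEM @i12  | RAW r3
9. bne.BR @i13  | tail

CYCLES = 10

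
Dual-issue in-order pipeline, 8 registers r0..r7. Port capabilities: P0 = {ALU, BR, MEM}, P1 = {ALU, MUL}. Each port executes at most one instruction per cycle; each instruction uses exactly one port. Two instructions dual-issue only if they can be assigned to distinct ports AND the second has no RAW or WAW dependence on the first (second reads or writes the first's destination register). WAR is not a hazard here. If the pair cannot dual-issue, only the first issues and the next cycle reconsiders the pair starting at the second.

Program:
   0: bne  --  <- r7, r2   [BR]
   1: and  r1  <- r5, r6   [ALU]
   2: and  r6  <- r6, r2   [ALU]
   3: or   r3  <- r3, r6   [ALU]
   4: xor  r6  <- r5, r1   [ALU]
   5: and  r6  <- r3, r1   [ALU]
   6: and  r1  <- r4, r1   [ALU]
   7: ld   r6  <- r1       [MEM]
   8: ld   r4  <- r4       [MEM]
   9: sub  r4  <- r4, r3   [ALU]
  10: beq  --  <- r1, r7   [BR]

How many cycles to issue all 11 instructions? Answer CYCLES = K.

CYCLES = 7

  cy0 -> i0/i1 (bne.BR+and.ALU) dual
  cy1 -> i2 (and.ALU) RAW r6
  cy2 -> i3/i4 (or.ALU+xor.ALU) dual
  cy3 -> i5/i6 (and.ALU+and.ALU) dual
  cy4 -> i7 (ld.MEM) no-port MEM/MEM
  cy5 -> i8 (ld.MEM) RAW+WAW r4
  cy6 -> i9/i10 (sub.ALU+beq.BR) dual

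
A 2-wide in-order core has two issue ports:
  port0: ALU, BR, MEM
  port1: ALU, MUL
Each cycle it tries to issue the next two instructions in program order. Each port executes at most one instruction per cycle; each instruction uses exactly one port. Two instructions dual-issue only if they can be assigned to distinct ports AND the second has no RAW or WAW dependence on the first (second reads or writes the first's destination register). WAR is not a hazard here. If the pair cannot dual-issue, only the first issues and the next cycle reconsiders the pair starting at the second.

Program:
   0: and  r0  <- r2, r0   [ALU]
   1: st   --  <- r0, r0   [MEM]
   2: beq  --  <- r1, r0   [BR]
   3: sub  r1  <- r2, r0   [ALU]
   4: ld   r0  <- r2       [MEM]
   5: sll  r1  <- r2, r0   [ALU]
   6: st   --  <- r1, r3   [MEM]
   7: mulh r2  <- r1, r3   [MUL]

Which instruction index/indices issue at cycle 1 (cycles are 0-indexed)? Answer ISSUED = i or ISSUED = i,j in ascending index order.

c0: i0 and.ALU  RAW r0
c1: i1 st.MEM  no-port MEM/BR
c2: i2,i3 beq.BR;sub.ALU  dual
c3: i4 ld.MEM  RAW r0
c4: i5 sll.ALU  RAW r1
c5: i6,i7 st.MEM;mulh.MUL  dual

ISSUED = 1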